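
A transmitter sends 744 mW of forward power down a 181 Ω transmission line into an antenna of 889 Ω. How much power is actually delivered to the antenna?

P_delivered ≈ 418 mW

Γ = (889 − 181)/(889 + 181) = 0.662
|Γ|² = 0.438
P_refl = |Γ|²·P_inc = 326 mW, P_del = (1 − |Γ|²)·P_inc = 418 mW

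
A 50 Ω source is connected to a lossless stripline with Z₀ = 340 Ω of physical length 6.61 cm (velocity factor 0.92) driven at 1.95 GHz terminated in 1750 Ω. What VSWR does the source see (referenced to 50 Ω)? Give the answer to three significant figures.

VSWR ≈ 33.6

λ = v/f = 0.92·c / 1.95 GHz = 0.142 m
βl = 2π·l/λ = 2π × 0.467 = 168°
tan(βl) = -0.21
Z_in = Z_0·(Z_L + jZ_0·tanβl)/(Z_0 + jZ_L·tanβl) = 841 + j839 Ω
Γ_s = (Z_in − Z_s)/(Z_in + Z_s) = (791 + j839)/(891 + j839), |Γ_s| = 0.942
VSWR = (1 + |Γ_s|)/(1 − |Γ_s|)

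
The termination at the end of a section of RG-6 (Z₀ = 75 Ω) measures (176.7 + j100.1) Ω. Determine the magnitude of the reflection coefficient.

|Γ| ≈ 0.527

Γ = (Z_L − Z_0)/(Z_L + Z_0) = (101.7 + j100.1)/(251.7 + j100.1)
|Γ| = 143/271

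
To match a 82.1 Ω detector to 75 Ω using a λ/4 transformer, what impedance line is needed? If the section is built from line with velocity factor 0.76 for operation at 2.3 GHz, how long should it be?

Z_qwt ≈ 78.5 Ω; length ≈ 2.48 cm

Z_qwt = √(Z_0·R_L) = √(75 × 82.1) = √6158
λ = 0.76·c/f = 0.0991 m, so l = λ/4 = 0.0248 m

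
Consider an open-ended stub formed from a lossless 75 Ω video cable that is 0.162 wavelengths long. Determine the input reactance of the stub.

X_in ≈ -46.3 Ω (capacitive)

βl = 2π × 0.162 = 58.3°
tan(βl) = 1.62
For an open-ended stub, Z_in = −jZ_0·cot(βl) = −jZ_0/tan(βl)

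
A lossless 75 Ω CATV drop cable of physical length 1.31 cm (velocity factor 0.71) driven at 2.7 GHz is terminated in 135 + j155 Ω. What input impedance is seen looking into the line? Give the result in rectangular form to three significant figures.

Z_in ≈ 33.2 − j71.1 Ω

λ = v/f = 0.71·c / 2.7 GHz = 0.0789 m
βl = 2π·l/λ = 2π × 0.166 = 59.8°
tan(βl) = tan(59.8°) = 1.72
Z_in = Z_0·(Z_L + jZ_0·tanβl)/(Z_0 + jZ_L·tanβl)
     = 75·(135 + j284)/(-191 + j232)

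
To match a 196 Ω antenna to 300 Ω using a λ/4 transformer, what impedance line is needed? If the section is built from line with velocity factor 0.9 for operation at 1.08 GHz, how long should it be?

Z_qwt ≈ 242 Ω; length ≈ 6.25 cm

Z_qwt = √(Z_0·R_L) = √(300 × 196) = √58800
λ = 0.9·c/f = 0.25 m, so l = λ/4 = 0.0625 m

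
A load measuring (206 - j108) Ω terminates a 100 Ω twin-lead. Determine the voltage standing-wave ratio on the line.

VSWR ≈ 2.75

Γ = (Z_L − Z_0)/(Z_L + Z_0) = (106 − j108)/(306 − j108)
|Γ| = 151/324 = 0.466
VSWR = (1 + |Γ|)/(1 − |Γ|) = 1.47/0.534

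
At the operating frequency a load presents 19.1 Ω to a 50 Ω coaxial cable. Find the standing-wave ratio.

VSWR ≈ 2.62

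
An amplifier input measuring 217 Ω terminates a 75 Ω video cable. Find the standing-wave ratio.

VSWR ≈ 2.89

Γ = (217 − 75)/(217 + 75) = 0.486
VSWR = (1 + 0.486)/(1 − 0.486)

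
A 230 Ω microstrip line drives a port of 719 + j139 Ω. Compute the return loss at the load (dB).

Γ = (489 + j139)/(949 + j139), |Γ| = 0.53
RL = −20·log₁₀|Γ| = −20·log₁₀(0.53)

RL ≈ 5.51 dB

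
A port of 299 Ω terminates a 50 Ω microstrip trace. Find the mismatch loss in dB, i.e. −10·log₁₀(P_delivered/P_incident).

mismatch loss ≈ 3.09 dB

Γ = (299 − 50)/(299 + 50) = 0.713
|Γ|² = 0.509, so P_del/P_inc = 1 − |Γ|² = 0.491
ML = −10·log₁₀(1 − |Γ|²)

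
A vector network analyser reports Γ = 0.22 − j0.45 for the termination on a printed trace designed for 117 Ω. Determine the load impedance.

Z_L = Z_0·(1 + Γ)/(1 − Γ) = 117·(1.22 − j0.45)/(0.78 + j0.45)

Z_L ≈ 108 − j130 Ω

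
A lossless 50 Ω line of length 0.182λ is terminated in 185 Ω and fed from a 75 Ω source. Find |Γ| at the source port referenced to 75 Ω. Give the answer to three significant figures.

|Γ| ≈ 0.669

βl = 2π × 0.182 = 65.5°
tan(βl) = 2.2
Z_in = Z_0·(Z_L + jZ_0·tanβl)/(Z_0 + jZ_L·tanβl) = 16.1 − j20.8 Ω
Γ_s = (Z_in − Z_s)/(Z_in + Z_s) = (-58.9 − j20.8)/(91.1 − j20.8), |Γ_s| = 0.669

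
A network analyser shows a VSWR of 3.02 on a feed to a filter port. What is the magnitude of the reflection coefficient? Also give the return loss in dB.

|Γ| ≈ 0.502; return loss ≈ 5.98 dB

|Γ| = (S − 1)/(S + 1) = (3.02 − 1)/(3.02 + 1) = 2.02/4.02
RL = −20·log₁₀|Γ| = −20·log₁₀(0.502)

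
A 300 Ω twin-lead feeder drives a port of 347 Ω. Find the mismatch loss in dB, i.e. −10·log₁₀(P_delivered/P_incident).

Γ = (347 − 300)/(347 + 300) = 0.0726
|Γ|² = 0.00528, so P_del/P_inc = 1 − |Γ|² = 0.995
ML = −10·log₁₀(1 − |Γ|²)

mismatch loss ≈ 0.023 dB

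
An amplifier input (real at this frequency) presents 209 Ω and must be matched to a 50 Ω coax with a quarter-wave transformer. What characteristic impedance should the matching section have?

Z_qwt ≈ 102 Ω

Z_qwt = √(Z_0·R_L) = √(50 × 209) = √10450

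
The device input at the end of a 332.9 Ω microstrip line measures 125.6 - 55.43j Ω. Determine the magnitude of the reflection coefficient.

Γ = (Z_L − Z_0)/(Z_L + Z_0) = (-207.3 − j55.43)/(458.5 − j55.43)
|Γ| = 215/462

|Γ| ≈ 0.465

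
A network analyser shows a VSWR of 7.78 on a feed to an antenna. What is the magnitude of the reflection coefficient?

|Γ| ≈ 0.772

|Γ| = (S − 1)/(S + 1) = (7.78 − 1)/(7.78 + 1) = 6.78/8.78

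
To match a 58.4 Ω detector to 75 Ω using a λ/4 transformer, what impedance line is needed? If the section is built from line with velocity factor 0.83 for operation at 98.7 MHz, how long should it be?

Z_qwt = √(Z_0·R_L) = √(75 × 58.4) = √4380
λ = 0.83·c/f = 2.52 m, so l = λ/4 = 0.631 m

Z_qwt ≈ 66.2 Ω; length ≈ 63.1 cm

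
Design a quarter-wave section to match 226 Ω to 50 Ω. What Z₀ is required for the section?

Z_qwt = √(Z_0·R_L) = √(50 × 226) = √11300

Z_qwt ≈ 106 Ω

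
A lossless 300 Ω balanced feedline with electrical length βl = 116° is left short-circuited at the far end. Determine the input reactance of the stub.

tan(βl) = -2.05
For a short-circuited stub, Z_in = jZ_0·tan(βl)

X_in ≈ -615 Ω (capacitive)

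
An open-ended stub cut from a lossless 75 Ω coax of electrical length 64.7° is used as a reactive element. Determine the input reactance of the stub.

tan(βl) = 2.12
For an open-ended stub, Z_in = −jZ_0·cot(βl) = −jZ_0/tan(βl)

X_in ≈ -35.5 Ω (capacitive)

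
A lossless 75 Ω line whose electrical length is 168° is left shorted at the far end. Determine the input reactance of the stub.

X_in ≈ -15.9 Ω (capacitive)

tan(βl) = -0.213
For a shorted stub, Z_in = jZ_0·tan(βl)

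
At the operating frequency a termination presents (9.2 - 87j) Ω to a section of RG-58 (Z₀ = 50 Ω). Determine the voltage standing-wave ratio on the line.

VSWR ≈ 22

Γ = (Z_L − Z_0)/(Z_L + Z_0) = (-40.8 − j87)/(59.2 − j87)
|Γ| = 96.1/105 = 0.913
VSWR = (1 + |Γ|)/(1 − |Γ|) = 1.91/0.0869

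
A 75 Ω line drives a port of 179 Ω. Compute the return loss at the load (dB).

RL ≈ 7.76 dB

Γ = (179 − 75)/(179 + 75) = 0.409
RL = −20·log₁₀|Γ| = −20·log₁₀(0.409)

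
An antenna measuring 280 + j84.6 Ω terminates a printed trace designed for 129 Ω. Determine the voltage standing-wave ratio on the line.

VSWR ≈ 2.42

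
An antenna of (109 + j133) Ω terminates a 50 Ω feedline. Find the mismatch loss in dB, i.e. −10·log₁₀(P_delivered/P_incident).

mismatch loss ≈ 2.95 dB

Γ = (59 + j133)/(159 + j133), |Γ| = 0.702
|Γ|² = 0.493, so P_del/P_inc = 1 − |Γ|² = 0.507
ML = −10·log₁₀(1 − |Γ|²)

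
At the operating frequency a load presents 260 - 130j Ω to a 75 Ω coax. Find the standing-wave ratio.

VSWR ≈ 4.39

Γ = (Z_L − Z_0)/(Z_L + Z_0) = (185 − j130)/(335 − j130)
|Γ| = 226/359 = 0.629
VSWR = (1 + |Γ|)/(1 − |Γ|) = 1.63/0.371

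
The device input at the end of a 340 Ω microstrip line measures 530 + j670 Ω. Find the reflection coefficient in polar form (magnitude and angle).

Γ ≈ 0.634 ∠ 36.6°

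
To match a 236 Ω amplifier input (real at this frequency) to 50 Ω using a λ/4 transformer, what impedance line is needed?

Z_qwt = √(Z_0·R_L) = √(50 × 236) = √11800

Z_qwt ≈ 109 Ω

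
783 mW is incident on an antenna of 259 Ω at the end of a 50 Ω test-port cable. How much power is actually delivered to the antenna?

Γ = (259 − 50)/(259 + 50) = 0.676
|Γ|² = 0.457
P_refl = |Γ|²·P_inc = 358 mW, P_del = (1 − |Γ|²)·P_inc = 425 mW

P_delivered ≈ 425 mW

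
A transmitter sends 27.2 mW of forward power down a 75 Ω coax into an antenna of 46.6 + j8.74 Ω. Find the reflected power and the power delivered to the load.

|Γ| = |(-28.4 + j8.74)/(121.6 + j8.74)| = 0.244
|Γ|² = 0.0594
P_refl = |Γ|²·P_inc = 1.62 mW, P_del = (1 − |Γ|²)·P_inc = 25.6 mW

P_reflected ≈ 1.62 mW; P_delivered ≈ 25.6 mW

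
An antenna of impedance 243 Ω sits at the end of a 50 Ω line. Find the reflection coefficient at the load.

Γ = 0.659

Γ = (Z_L − Z_0)/(Z_L + Z_0) = (243 − 50)/(243 + 50) = 193/293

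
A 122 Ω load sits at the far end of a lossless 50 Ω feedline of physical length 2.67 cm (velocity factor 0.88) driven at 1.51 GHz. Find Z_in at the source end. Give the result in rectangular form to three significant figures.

λ = v/f = 0.88·c / 1.51 GHz = 0.175 m
βl = 2π·l/λ = 2π × 0.153 = 55°
tan(βl) = tan(55°) = 1.43
Z_in = Z_0·(Z_L + jZ_0·tanβl)/(Z_0 + jZ_L·tanβl)
     = 50·(122 + j71.3)/(50 + j174)

Z_in ≈ 28.2 − j26.9 Ω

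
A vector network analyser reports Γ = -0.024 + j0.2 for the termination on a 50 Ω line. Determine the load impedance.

Z_L = Z_0·(1 + Γ)/(1 − Γ) = 50·(0.976 + j0.2)/(1.02 − j0.2)

Z_L ≈ 44.1 + j18.4 Ω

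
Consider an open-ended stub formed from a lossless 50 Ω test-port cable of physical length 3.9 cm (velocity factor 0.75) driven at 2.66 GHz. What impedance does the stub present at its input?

λ = v/f = 0.75·c / 2.66 GHz = 0.0846 m
βl = 2π·l/λ = 2π × 0.461 = 166°
tan(βl) = -0.25
For an open-ended stub, Z_in = −jZ_0·cot(βl) = −jZ_0/tan(βl)

Z_in ≈ +j200 Ω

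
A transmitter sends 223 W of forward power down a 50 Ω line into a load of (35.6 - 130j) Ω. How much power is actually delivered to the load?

|Γ| = |(-14.4 − j130)/(85.6 − j130)| = 0.84
|Γ|² = 0.706
P_refl = |Γ|²·P_inc = 157 W, P_del = (1 − |Γ|²)·P_inc = 65.5 W

P_delivered ≈ 65.5 W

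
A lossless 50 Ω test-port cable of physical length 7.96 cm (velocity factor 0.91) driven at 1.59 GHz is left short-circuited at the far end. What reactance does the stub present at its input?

λ = v/f = 0.91·c / 1.59 GHz = 0.172 m
βl = 2π·l/λ = 2π × 0.464 = 167°
tan(βl) = -0.233
For a short-circuited stub, Z_in = jZ_0·tan(βl)

X_in ≈ -11.6 Ω (capacitive)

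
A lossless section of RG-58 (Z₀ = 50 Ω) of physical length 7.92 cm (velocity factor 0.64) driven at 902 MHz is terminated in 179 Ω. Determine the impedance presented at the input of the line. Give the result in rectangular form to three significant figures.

Z_in ≈ 25.1 + j41.4 Ω

λ = v/f = 0.64·c / 902 MHz = 0.213 m
βl = 2π·l/λ = 2π × 0.372 = 134°
tan(βl) = tan(134°) = -1.04
Z_in = Z_0·(Z_L + jZ_0·tanβl)/(Z_0 + jZ_L·tanβl)
     = 50·(179 − j51.9)/(50 − j186)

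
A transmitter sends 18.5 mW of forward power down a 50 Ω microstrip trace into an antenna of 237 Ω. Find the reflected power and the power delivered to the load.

P_reflected ≈ 7.85 mW; P_delivered ≈ 10.6 mW

Γ = (237 − 50)/(237 + 50) = 0.652
|Γ|² = 0.425
P_refl = |Γ|²·P_inc = 7.85 mW, P_del = (1 − |Γ|²)·P_inc = 10.6 mW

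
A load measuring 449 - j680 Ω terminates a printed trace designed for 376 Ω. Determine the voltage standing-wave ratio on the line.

Γ = (Z_L − Z_0)/(Z_L + Z_0) = (73 − j680)/(825 − j680)
|Γ| = 684/1070 = 0.64
VSWR = (1 + |Γ|)/(1 − |Γ|) = 1.64/0.36

VSWR ≈ 4.55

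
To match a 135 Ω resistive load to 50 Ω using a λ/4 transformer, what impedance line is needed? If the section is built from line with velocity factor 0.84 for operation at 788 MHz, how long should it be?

Z_qwt ≈ 82.2 Ω; length ≈ 7.99 cm

Z_qwt = √(Z_0·R_L) = √(50 × 135) = √6750
λ = 0.84·c/f = 0.32 m, so l = λ/4 = 0.0799 m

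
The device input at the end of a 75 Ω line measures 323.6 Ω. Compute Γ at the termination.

Γ = (Z_L − Z_0)/(Z_L + Z_0) = (323.6 − 75)/(323.6 + 75) = 248.6/398.6

Γ = 0.624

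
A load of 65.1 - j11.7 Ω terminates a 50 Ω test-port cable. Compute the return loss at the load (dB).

RL ≈ 15.6 dB

Γ = (15.1 − j11.7)/(115.1 − j11.7), |Γ| = 0.165
RL = −20·log₁₀|Γ| = −20·log₁₀(0.165)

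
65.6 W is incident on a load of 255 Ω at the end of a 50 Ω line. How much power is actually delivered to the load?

P_delivered ≈ 36 W

Γ = (255 − 50)/(255 + 50) = 0.672
|Γ|² = 0.452
P_refl = |Γ|²·P_inc = 29.6 W, P_del = (1 − |Γ|²)·P_inc = 36 W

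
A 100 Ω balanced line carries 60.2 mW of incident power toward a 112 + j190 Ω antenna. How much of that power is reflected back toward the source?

P_reflected ≈ 26.9 mW

|Γ| = |(12 + j190)/(212 + j190)| = 0.669
|Γ|² = 0.447
P_refl = |Γ|²·P_inc = 26.9 mW, P_del = (1 − |Γ|²)·P_inc = 33.3 mW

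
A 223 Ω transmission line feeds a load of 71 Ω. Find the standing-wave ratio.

VSWR ≈ 3.14

For a purely resistive load, VSWR = R_L/Z_0 or Z_0/R_L (whichever > 1) = 223/71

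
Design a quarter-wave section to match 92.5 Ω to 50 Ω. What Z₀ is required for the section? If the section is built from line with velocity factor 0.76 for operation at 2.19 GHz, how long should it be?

Z_qwt ≈ 68 Ω; length ≈ 2.6 cm

Z_qwt = √(Z_0·R_L) = √(50 × 92.5) = √4625
λ = 0.76·c/f = 0.104 m, so l = λ/4 = 0.026 m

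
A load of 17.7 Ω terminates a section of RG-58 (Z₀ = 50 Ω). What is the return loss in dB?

Γ = (17.7 − 50)/(17.7 + 50) = -0.477
RL = −20·log₁₀|Γ| = −20·log₁₀(0.477)

RL ≈ 6.43 dB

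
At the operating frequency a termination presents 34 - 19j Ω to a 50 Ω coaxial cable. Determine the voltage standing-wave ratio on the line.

VSWR ≈ 1.81

Γ = (Z_L − Z_0)/(Z_L + Z_0) = (-16 − j19)/(84 − j19)
|Γ| = 24.8/86.1 = 0.288
VSWR = (1 + |Γ|)/(1 − |Γ|) = 1.29/0.712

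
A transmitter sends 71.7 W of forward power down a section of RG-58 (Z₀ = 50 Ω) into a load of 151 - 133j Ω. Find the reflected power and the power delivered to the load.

|Γ| = |(101 − j133)/(201 − j133)| = 0.693
|Γ|² = 0.48
P_refl = |Γ|²·P_inc = 34.4 W, P_del = (1 − |Γ|²)·P_inc = 37.3 W

P_reflected ≈ 34.4 W; P_delivered ≈ 37.3 W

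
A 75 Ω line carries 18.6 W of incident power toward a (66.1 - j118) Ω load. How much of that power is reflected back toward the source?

P_reflected ≈ 7.7 W

|Γ| = |(-8.9 − j118)/(141.1 − j118)| = 0.643
|Γ|² = 0.414
P_refl = |Γ|²·P_inc = 7.7 W, P_del = (1 − |Γ|²)·P_inc = 10.9 W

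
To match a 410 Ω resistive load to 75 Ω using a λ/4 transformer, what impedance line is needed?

Z_qwt = √(Z_0·R_L) = √(75 × 410) = √30750

Z_qwt ≈ 175 Ω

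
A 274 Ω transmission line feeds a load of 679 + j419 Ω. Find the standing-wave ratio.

Γ = (Z_L − Z_0)/(Z_L + Z_0) = (405 + j419)/(953 + j419)
|Γ| = 583/1040 = 0.56
VSWR = (1 + |Γ|)/(1 − |Γ|) = 1.56/0.44

VSWR ≈ 3.54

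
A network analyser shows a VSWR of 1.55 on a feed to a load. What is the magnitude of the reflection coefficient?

|Γ| = (S − 1)/(S + 1) = (1.55 − 1)/(1.55 + 1) = 0.55/2.55

|Γ| ≈ 0.216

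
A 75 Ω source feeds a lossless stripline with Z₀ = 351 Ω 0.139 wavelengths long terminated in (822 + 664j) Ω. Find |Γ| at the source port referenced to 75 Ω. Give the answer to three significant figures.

|Γ| ≈ 0.853

βl = 2π × 0.139 = 50°
tan(βl) = 1.19
Z_in = Z_0·(Z_L + jZ_0·tanβl)/(Z_0 + jZ_L·tanβl) = 212 − j390 Ω
Γ_s = (Z_in − Z_s)/(Z_in + Z_s) = (137 − j390)/(287 − j390), |Γ_s| = 0.853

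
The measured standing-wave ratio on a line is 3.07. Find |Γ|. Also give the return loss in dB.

|Γ| ≈ 0.509; return loss ≈ 5.87 dB

|Γ| = (S − 1)/(S + 1) = (3.07 − 1)/(3.07 + 1) = 2.07/4.07
RL = −20·log₁₀|Γ| = −20·log₁₀(0.509)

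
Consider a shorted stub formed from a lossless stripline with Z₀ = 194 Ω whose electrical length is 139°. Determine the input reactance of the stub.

tan(βl) = -0.869
For a shorted stub, Z_in = jZ_0·tan(βl)

X_in ≈ -169 Ω (capacitive)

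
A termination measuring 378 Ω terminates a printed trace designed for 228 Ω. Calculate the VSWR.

VSWR ≈ 1.66

Γ = (378 − 228)/(378 + 228) = 0.248
VSWR = (1 + 0.248)/(1 − 0.248)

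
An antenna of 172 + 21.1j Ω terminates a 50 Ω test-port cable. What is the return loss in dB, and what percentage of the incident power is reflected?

RL ≈ 5.11 dB; 30.8% of incident power reflected

Γ = (122 + j21.1)/(222 + j21.1), |Γ| = 0.555
RL = −20·log₁₀(0.555) = 5.11 dB
P_refl/P_inc = |Γ|² = 0.308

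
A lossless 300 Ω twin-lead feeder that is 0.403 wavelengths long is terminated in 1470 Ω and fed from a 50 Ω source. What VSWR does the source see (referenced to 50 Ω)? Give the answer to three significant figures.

VSWR ≈ 20.4

βl = 2π × 0.403 = 145°
tan(βl) = -0.698
Z_in = Z_0·(Z_L + jZ_0·tanβl)/(Z_0 + jZ_L·tanβl) = 172 + j379 Ω
Γ_s = (Z_in − Z_s)/(Z_in + Z_s) = (122 + j379)/(222 + j379), |Γ_s| = 0.907
VSWR = (1 + |Γ_s|)/(1 − |Γ_s|)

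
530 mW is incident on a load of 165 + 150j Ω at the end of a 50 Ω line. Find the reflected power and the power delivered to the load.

|Γ| = |(115 + j150)/(215 + j150)| = 0.721
|Γ|² = 0.52
P_refl = |Γ|²·P_inc = 276 mW, P_del = (1 − |Γ|²)·P_inc = 254 mW

P_reflected ≈ 276 mW; P_delivered ≈ 254 mW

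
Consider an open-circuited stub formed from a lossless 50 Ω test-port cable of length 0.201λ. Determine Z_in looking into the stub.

βl = 2π × 0.201 = 72.4°
tan(βl) = 3.14
For an open-circuited stub, Z_in = −jZ_0·cot(βl) = −jZ_0/tan(βl)

Z_in ≈ −j15.9 Ω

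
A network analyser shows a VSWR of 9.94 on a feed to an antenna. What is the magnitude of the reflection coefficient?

|Γ| = (S − 1)/(S + 1) = (9.94 − 1)/(9.94 + 1) = 8.94/10.9

|Γ| ≈ 0.817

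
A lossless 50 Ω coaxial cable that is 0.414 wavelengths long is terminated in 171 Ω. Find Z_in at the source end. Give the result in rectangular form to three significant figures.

Z_in ≈ 44.6 + j61.6 Ω

βl = 2π × 0.414 = 149°
tan(βl) = tan(149°) = -0.6
Z_in = Z_0·(Z_L + jZ_0·tanβl)/(Z_0 + jZ_L·tanβl)
     = 50·(171 − j30)/(50 − j103)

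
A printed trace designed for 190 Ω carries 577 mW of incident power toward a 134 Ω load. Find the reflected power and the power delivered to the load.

Γ = (134 − 190)/(134 + 190) = -0.173
|Γ|² = 0.0299
P_refl = |Γ|²·P_inc = 17.2 mW, P_del = (1 − |Γ|²)·P_inc = 560 mW

P_reflected ≈ 17.2 mW; P_delivered ≈ 560 mW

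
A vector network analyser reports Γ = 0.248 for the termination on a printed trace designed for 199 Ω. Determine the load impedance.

Z_L ≈ 330 Ω

Z_L = Z_0·(1 + Γ)/(1 − Γ) = 199·(1.25)/(0.752)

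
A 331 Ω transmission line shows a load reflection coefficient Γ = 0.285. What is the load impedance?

Z_L = Z_0·(1 + Γ)/(1 − Γ) = 331·(1.28)/(0.715)

Z_L ≈ 595 Ω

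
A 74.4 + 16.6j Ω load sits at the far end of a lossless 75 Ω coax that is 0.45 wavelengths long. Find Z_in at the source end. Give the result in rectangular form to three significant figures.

βl = 2π × 0.45 = 162°
tan(βl) = tan(162°) = -0.325
Z_in = Z_0·(Z_L + jZ_0·tanβl)/(Z_0 + jZ_L·tanβl)
     = 75·(74.4 − j7.77)/(80.4 − j24.2)

Z_in ≈ 65.7 + j12.5 Ω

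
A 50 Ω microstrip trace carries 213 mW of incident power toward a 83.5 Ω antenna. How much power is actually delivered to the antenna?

Γ = (83.5 − 50)/(83.5 + 50) = 0.251
|Γ|² = 0.063
P_refl = |Γ|²·P_inc = 13.4 mW, P_del = (1 − |Γ|²)·P_inc = 200 mW

P_delivered ≈ 200 mW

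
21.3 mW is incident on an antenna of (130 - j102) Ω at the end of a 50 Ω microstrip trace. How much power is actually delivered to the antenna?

|Γ| = |(80 − j102)/(180 − j102)| = 0.627
|Γ|² = 0.393
P_refl = |Γ|²·P_inc = 8.36 mW, P_del = (1 − |Γ|²)·P_inc = 12.9 mW

P_delivered ≈ 12.9 mW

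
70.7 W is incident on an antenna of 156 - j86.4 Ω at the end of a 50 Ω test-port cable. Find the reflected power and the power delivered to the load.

|Γ| = |(106 − j86.4)/(206 − j86.4)| = 0.612
|Γ|² = 0.375
P_refl = |Γ|²·P_inc = 26.5 W, P_del = (1 − |Γ|²)·P_inc = 44.2 W

P_reflected ≈ 26.5 W; P_delivered ≈ 44.2 W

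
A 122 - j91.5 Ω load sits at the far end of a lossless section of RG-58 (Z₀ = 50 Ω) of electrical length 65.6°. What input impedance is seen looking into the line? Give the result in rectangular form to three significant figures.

tan(βl) = tan(65.6°) = 2.2
Z_in = Z_0·(Z_L + jZ_0·tanβl)/(Z_0 + jZ_L·tanβl)
     = 50·(122 + j18.7)/(252 + j269)

Z_in ≈ 13.2 − j10.4 Ω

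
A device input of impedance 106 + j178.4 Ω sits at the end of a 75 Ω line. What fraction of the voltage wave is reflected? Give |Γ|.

|Γ| ≈ 0.712

Γ = (Z_L − Z_0)/(Z_L + Z_0) = (31 + j178.4)/(181 + j178.4)
|Γ| = 181/254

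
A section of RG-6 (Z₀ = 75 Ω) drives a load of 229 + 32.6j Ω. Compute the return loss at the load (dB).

Γ = (154 + j32.6)/(304 + j32.6), |Γ| = 0.515
RL = −20·log₁₀|Γ| = −20·log₁₀(0.515)

RL ≈ 5.77 dB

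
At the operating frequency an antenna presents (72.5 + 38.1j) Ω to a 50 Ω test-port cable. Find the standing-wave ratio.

VSWR ≈ 2.05

Γ = (Z_L − Z_0)/(Z_L + Z_0) = (22.5 + j38.1)/(122.5 + j38.1)
|Γ| = 44.2/128 = 0.345
VSWR = (1 + |Γ|)/(1 − |Γ|) = 1.34/0.655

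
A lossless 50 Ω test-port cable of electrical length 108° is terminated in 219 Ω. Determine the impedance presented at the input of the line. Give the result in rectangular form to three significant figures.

tan(βl) = tan(108°) = -3.08
Z_in = Z_0·(Z_L + jZ_0·tanβl)/(Z_0 + jZ_L·tanβl)
     = 50·(219 − j154)/(50 − j674)

Z_in ≈ 12.6 + j15.3 Ω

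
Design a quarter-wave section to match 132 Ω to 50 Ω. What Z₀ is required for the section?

Z_qwt = √(Z_0·R_L) = √(50 × 132) = √6600

Z_qwt ≈ 81.2 Ω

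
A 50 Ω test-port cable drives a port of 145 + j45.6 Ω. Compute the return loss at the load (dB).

Γ = (95 + j45.6)/(195 + j45.6), |Γ| = 0.526
RL = −20·log₁₀|Γ| = −20·log₁₀(0.526)

RL ≈ 5.58 dB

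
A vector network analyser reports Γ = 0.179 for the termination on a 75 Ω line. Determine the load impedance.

Z_L = Z_0·(1 + Γ)/(1 − Γ) = 75·(1.18)/(0.821)

Z_L ≈ 108 Ω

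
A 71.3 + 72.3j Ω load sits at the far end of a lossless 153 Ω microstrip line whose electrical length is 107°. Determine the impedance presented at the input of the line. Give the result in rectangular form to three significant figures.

Z_in ≈ 94.7 − j111 Ω

tan(βl) = tan(107°) = -3.27
Z_in = Z_0·(Z_L + jZ_0·tanβl)/(Z_0 + jZ_L·tanβl)
     = 153·(71.3 − j428)/(389 − j233)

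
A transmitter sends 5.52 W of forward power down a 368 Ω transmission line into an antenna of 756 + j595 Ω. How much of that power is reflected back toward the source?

P_reflected ≈ 1.72 W

|Γ| = |(388 + j595)/(1124 + j595)| = 0.559
|Γ|² = 0.312
P_refl = |Γ|²·P_inc = 1.72 W, P_del = (1 − |Γ|²)·P_inc = 3.8 W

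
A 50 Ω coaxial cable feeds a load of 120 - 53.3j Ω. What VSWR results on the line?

Γ = (Z_L − Z_0)/(Z_L + Z_0) = (70 − j53.3)/(170 − j53.3)
|Γ| = 88/178 = 0.494
VSWR = (1 + |Γ|)/(1 − |Γ|) = 1.49/0.506

VSWR ≈ 2.95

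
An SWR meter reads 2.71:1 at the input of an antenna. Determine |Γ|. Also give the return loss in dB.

|Γ| = (S − 1)/(S + 1) = (2.71 − 1)/(2.71 + 1) = 1.71/3.71
RL = −20·log₁₀|Γ| = −20·log₁₀(0.461)

|Γ| ≈ 0.461; return loss ≈ 6.73 dB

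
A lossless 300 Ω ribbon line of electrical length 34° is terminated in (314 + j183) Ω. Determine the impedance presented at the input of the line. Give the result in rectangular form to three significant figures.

Z_in ≈ 541 + j6.06 Ω

tan(βl) = tan(34°) = 0.675
Z_in = Z_0·(Z_L + jZ_0·tanβl)/(Z_0 + jZ_L·tanβl)
     = 300·(314 + j385)/(177 + j212)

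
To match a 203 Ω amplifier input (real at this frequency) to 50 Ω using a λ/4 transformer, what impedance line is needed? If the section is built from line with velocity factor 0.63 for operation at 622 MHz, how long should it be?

Z_qwt = √(Z_0·R_L) = √(50 × 203) = √10150
λ = 0.63·c/f = 0.304 m, so l = λ/4 = 0.076 m

Z_qwt ≈ 101 Ω; length ≈ 7.6 cm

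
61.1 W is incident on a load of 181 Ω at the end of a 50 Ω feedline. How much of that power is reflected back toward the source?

P_reflected ≈ 19.6 W

Γ = (181 − 50)/(181 + 50) = 0.567
|Γ|² = 0.322
P_refl = |Γ|²·P_inc = 19.6 W, P_del = (1 − |Γ|²)·P_inc = 41.5 W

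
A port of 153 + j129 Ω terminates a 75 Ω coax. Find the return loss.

RL ≈ 4.8 dB

Γ = (78 + j129)/(228 + j129), |Γ| = 0.575
RL = −20·log₁₀|Γ| = −20·log₁₀(0.575)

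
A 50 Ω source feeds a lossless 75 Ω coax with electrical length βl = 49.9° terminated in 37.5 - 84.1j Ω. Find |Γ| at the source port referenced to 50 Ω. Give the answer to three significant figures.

|Γ| ≈ 0.525

tan(βl) = 1.19
Z_in = Z_0·(Z_L + jZ_0·tanβl)/(Z_0 + jZ_L·tanβl) = 15.6 − j1.85 Ω
Γ_s = (Z_in − Z_s)/(Z_in + Z_s) = (-34.4 − j1.85)/(65.6 − j1.85), |Γ_s| = 0.525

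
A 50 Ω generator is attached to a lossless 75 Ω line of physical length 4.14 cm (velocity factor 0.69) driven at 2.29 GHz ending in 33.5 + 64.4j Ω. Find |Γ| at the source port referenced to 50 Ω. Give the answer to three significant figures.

|Γ| ≈ 0.561

λ = v/f = 0.69·c / 2.29 GHz = 0.0904 m
βl = 2π·l/λ = 2π × 0.458 = 165°
tan(βl) = -0.27
Z_in = Z_0·(Z_L + jZ_0·tanβl)/(Z_0 + jZ_L·tanβl) = 23.5 + j38.1 Ω
Γ_s = (Z_in − Z_s)/(Z_in + Z_s) = (-26.5 + j38.1)/(73.5 + j38.1), |Γ_s| = 0.561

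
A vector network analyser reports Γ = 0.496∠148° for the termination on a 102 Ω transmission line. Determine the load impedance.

Z_L = Z_0·(1 + Γ)/(1 − Γ) = 102·(0.579 + j0.263)/(1.42 − j0.263)

Z_L ≈ 36.8 + j25.7 Ω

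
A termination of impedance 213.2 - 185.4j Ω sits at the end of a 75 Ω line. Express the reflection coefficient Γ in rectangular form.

Γ = (Z_L − Z_0)/(Z_L + Z_0) = (138.2 − j185.4)/(288.2 − j185.4)

Γ ≈ 0.632 − j0.237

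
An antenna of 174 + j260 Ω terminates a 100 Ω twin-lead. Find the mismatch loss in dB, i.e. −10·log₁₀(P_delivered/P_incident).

mismatch loss ≈ 3.12 dB

Γ = (74 + j260)/(274 + j260), |Γ| = 0.716
|Γ|² = 0.512, so P_del/P_inc = 1 − |Γ|² = 0.488
ML = −10·log₁₀(1 − |Γ|²)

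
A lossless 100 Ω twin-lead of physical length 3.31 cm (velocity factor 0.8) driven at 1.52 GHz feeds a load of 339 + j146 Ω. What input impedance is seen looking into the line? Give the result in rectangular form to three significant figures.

λ = v/f = 0.8·c / 1.52 GHz = 0.158 m
βl = 2π·l/λ = 2π × 0.21 = 75.5°
tan(βl) = tan(75.5°) = 3.86
Z_in = Z_0·(Z_L + jZ_0·tanβl)/(Z_0 + jZ_L·tanβl)
     = 100·(339 + j532)/(-463 + j1310)

Z_in ≈ 28 − j35.8 Ω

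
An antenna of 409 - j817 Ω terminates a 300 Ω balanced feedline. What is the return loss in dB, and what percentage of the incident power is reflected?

RL ≈ 2.36 dB; 58.1% of incident power reflected

Γ = (109 − j817)/(709 − j817), |Γ| = 0.762
RL = −20·log₁₀(0.762) = 2.36 dB
P_refl/P_inc = |Γ|² = 0.581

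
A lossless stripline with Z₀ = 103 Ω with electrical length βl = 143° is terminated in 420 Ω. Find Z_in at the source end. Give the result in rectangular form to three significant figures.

Z_in ≈ 63.1 + j116 Ω

tan(βl) = tan(143°) = -0.754
Z_in = Z_0·(Z_L + jZ_0·tanβl)/(Z_0 + jZ_L·tanβl)
     = 103·(420 − j77.6)/(103 − j316)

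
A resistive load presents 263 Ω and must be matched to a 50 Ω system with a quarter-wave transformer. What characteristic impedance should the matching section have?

Z_qwt = √(Z_0·R_L) = √(50 × 263) = √13150

Z_qwt ≈ 115 Ω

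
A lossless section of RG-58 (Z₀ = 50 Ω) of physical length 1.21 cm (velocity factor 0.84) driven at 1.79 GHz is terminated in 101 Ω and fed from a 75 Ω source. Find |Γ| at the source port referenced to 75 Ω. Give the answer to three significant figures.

|Γ| ≈ 0.31

λ = v/f = 0.84·c / 1.79 GHz = 0.141 m
βl = 2π·l/λ = 2π × 0.0859 = 30.9°
tan(βl) = 0.599
Z_in = Z_0·(Z_L + jZ_0·tanβl)/(Z_0 + jZ_L·tanβl) = 55.7 − j37.4 Ω
Γ_s = (Z_in − Z_s)/(Z_in + Z_s) = (-19.3 − j37.4)/(131 − j37.4), |Γ_s| = 0.31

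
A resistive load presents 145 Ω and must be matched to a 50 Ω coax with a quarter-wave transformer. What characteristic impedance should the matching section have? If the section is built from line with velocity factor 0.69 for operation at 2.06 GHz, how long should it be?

Z_qwt ≈ 85.1 Ω; length ≈ 2.51 cm

Z_qwt = √(Z_0·R_L) = √(50 × 145) = √7250
λ = 0.69·c/f = 0.1 m, so l = λ/4 = 0.0251 m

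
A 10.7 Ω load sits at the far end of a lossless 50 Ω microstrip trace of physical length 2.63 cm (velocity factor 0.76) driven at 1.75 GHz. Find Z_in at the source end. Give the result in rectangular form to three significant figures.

λ = v/f = 0.76·c / 1.75 GHz = 0.13 m
βl = 2π·l/λ = 2π × 0.202 = 72.7°
tan(βl) = tan(72.7°) = 3.2
Z_in = Z_0·(Z_L + jZ_0·tanβl)/(Z_0 + jZ_L·tanβl)
     = 50·(10.7 + j160)/(50 + j34.3)

Z_in ≈ 82 + j104 Ω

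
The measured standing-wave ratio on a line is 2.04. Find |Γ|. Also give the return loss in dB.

|Γ| = (S − 1)/(S + 1) = (2.04 − 1)/(2.04 + 1) = 1.04/3.04
RL = −20·log₁₀|Γ| = −20·log₁₀(0.342)

|Γ| ≈ 0.342; return loss ≈ 9.32 dB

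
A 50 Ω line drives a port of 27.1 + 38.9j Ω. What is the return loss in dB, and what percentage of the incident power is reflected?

RL ≈ 5.63 dB; 27.3% of incident power reflected

Γ = (-22.9 + j38.9)/(77.1 + j38.9), |Γ| = 0.523
RL = −20·log₁₀(0.523) = 5.63 dB
P_refl/P_inc = |Γ|² = 0.273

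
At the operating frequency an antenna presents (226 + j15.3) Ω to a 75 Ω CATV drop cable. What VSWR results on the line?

VSWR ≈ 3.03

Γ = (Z_L − Z_0)/(Z_L + Z_0) = (151 + j15.3)/(301 + j15.3)
|Γ| = 152/301 = 0.504
VSWR = (1 + |Γ|)/(1 − |Γ|) = 1.5/0.496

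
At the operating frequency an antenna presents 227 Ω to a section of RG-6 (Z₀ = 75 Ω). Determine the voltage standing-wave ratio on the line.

Γ = (227 − 75)/(227 + 75) = 0.503
VSWR = (1 + 0.503)/(1 − 0.503)

VSWR ≈ 3.03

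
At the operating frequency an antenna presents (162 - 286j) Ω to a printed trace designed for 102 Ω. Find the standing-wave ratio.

VSWR ≈ 7.03

Γ = (Z_L − Z_0)/(Z_L + Z_0) = (60 − j286)/(264 − j286)
|Γ| = 292/389 = 0.751
VSWR = (1 + |Γ|)/(1 − |Γ|) = 1.75/0.249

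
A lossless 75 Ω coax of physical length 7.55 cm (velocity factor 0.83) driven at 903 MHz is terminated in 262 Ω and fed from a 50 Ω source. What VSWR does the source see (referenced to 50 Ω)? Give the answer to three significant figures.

VSWR ≈ 2.4

λ = v/f = 0.83·c / 903 MHz = 0.276 m
βl = 2π·l/λ = 2π × 0.274 = 98.6°
tan(βl) = -6.64
Z_in = Z_0·(Z_L + jZ_0·tanβl)/(Z_0 + jZ_L·tanβl) = 21.9 + j10.4 Ω
Γ_s = (Z_in − Z_s)/(Z_in + Z_s) = (-28.1 + j10.4)/(71.9 + j10.4), |Γ_s| = 0.412
VSWR = (1 + |Γ_s|)/(1 − |Γ_s|)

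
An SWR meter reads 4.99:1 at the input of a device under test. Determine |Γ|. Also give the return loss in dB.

|Γ| ≈ 0.666; return loss ≈ 3.53 dB

|Γ| = (S − 1)/(S + 1) = (4.99 − 1)/(4.99 + 1) = 3.99/5.99
RL = −20·log₁₀|Γ| = −20·log₁₀(0.666)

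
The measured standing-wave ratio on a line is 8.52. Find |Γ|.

|Γ| ≈ 0.79

|Γ| = (S − 1)/(S + 1) = (8.52 − 1)/(8.52 + 1) = 7.52/9.52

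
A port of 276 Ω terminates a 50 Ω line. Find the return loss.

RL ≈ 3.18 dB

Γ = (276 − 50)/(276 + 50) = 0.693
RL = −20·log₁₀|Γ| = −20·log₁₀(0.693)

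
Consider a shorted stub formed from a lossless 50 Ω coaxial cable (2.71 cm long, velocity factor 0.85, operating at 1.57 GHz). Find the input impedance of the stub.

Z_in ≈ +j86.8 Ω

λ = v/f = 0.85·c / 1.57 GHz = 0.162 m
βl = 2π·l/λ = 2π × 0.167 = 60.1°
tan(βl) = 1.74
For a shorted stub, Z_in = jZ_0·tan(βl)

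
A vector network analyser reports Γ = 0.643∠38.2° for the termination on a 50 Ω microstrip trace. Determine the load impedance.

Z_L = Z_0·(1 + Γ)/(1 − Γ) = 50·(1.51 + j0.398)/(0.495 − j0.398)

Z_L ≈ 72.8 + j98.7 Ω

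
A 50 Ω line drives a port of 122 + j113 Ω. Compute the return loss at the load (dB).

RL ≈ 3.73 dB

Γ = (72 + j113)/(172 + j113), |Γ| = 0.651
RL = −20·log₁₀|Γ| = −20·log₁₀(0.651)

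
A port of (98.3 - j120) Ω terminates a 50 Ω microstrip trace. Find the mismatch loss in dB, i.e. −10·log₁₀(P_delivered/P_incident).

mismatch loss ≈ 2.67 dB

Γ = (48.3 − j120)/(148.3 − j120), |Γ| = 0.678
|Γ|² = 0.46, so P_del/P_inc = 1 − |Γ|² = 0.54
ML = −10·log₁₀(1 − |Γ|²)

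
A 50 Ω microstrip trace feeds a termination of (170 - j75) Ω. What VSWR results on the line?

VSWR ≈ 4.11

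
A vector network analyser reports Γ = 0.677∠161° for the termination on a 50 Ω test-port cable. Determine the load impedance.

Z_L ≈ 9.89 + j8.05 Ω

Z_L = Z_0·(1 + Γ)/(1 − Γ) = 50·(0.36 + j0.22)/(1.64 − j0.22)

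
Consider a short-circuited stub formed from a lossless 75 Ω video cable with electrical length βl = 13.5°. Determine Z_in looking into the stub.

Z_in ≈ +j18 Ω

tan(βl) = 0.24
For a short-circuited stub, Z_in = jZ_0·tan(βl)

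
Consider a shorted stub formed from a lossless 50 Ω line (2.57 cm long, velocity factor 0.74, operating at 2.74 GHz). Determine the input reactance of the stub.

λ = v/f = 0.74·c / 2.74 GHz = 0.081 m
βl = 2π·l/λ = 2π × 0.317 = 114°
tan(βl) = -2.23
For a shorted stub, Z_in = jZ_0·tan(βl)

X_in ≈ -111 Ω (capacitive)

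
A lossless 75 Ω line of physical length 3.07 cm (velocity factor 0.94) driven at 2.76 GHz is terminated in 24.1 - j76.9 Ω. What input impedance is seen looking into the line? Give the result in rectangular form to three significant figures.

Z_in ≈ 45.3 + j123 Ω

λ = v/f = 0.94·c / 2.76 GHz = 0.102 m
βl = 2π·l/λ = 2π × 0.3 = 108°
tan(βl) = tan(108°) = -3.05
Z_in = Z_0·(Z_L + jZ_0·tanβl)/(Z_0 + jZ_L·tanβl)
     = 75·(24.1 − j305)/(-159 − j73.4)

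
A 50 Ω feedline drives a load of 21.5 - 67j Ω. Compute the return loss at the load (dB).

Γ = (-28.5 − j67)/(71.5 − j67), |Γ| = 0.743
RL = −20·log₁₀|Γ| = −20·log₁₀(0.743)

RL ≈ 2.58 dB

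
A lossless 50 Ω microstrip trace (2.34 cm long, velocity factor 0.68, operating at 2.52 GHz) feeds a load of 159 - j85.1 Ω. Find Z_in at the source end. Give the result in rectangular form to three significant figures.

Z_in ≈ 13.8 + j18.8 Ω

λ = v/f = 0.68·c / 2.52 GHz = 0.081 m
βl = 2π·l/λ = 2π × 0.289 = 104°
tan(βl) = tan(104°) = -3.99
Z_in = Z_0·(Z_L + jZ_0·tanβl)/(Z_0 + jZ_L·tanβl)
     = 50·(159 − j285)/(-290 − j635)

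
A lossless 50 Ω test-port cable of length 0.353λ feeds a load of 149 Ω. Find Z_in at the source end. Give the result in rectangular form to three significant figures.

Z_in ≈ 24.8 + j31.5 Ω

βl = 2π × 0.353 = 127°
tan(βl) = tan(127°) = -1.32
Z_in = Z_0·(Z_L + jZ_0·tanβl)/(Z_0 + jZ_L·tanβl)
     = 50·(149 − j66.2)/(50 − j197)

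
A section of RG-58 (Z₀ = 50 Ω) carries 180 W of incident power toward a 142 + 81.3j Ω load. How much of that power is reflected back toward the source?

P_reflected ≈ 62.4 W

|Γ| = |(92 + j81.3)/(192 + j81.3)| = 0.589
|Γ|² = 0.347
P_refl = |Γ|²·P_inc = 62.4 W, P_del = (1 − |Γ|²)·P_inc = 118 W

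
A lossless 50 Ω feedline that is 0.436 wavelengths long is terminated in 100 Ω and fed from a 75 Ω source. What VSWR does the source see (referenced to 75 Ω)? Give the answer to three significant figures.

VSWR ≈ 1.68

βl = 2π × 0.436 = 157°
tan(βl) = -0.425
Z_in = Z_0·(Z_L + jZ_0·tanβl)/(Z_0 + jZ_L·tanβl) = 68.5 + j37 Ω
Γ_s = (Z_in − Z_s)/(Z_in + Z_s) = (-6.48 + j37)/(144 + j37), |Γ_s| = 0.254
VSWR = (1 + |Γ_s|)/(1 − |Γ_s|)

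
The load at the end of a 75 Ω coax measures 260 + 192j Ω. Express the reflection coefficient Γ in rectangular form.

Γ = (Z_L − Z_0)/(Z_L + Z_0) = (185 + j192)/(335 + j192)

Γ ≈ 0.663 + j0.193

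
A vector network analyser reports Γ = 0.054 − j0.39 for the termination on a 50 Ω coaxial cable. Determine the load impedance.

Z_L = Z_0·(1 + Γ)/(1 − Γ) = 50·(1.05 − j0.39)/(0.946 + j0.39)

Z_L ≈ 40.4 − j37.2 Ω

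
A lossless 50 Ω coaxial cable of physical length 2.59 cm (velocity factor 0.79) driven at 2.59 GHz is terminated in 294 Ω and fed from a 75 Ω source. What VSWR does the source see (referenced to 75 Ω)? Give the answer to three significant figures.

VSWR ≈ 8.62

λ = v/f = 0.79·c / 2.59 GHz = 0.0915 m
βl = 2π·l/λ = 2π × 0.283 = 102°
tan(βl) = -4.75
Z_in = Z_0·(Z_L + jZ_0·tanβl)/(Z_0 + jZ_L·tanβl) = 8.87 + j10.2 Ω
Γ_s = (Z_in − Z_s)/(Z_in + Z_s) = (-66.1 + j10.2)/(83.9 + j10.2), |Γ_s| = 0.792
VSWR = (1 + |Γ_s|)/(1 − |Γ_s|)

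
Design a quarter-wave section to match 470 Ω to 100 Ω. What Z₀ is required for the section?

Z_qwt ≈ 217 Ω

Z_qwt = √(Z_0·R_L) = √(100 × 470) = √47000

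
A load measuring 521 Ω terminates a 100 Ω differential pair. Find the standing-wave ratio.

VSWR ≈ 5.21

Γ = (521 − 100)/(521 + 100) = 0.678
VSWR = (1 + 0.678)/(1 − 0.678)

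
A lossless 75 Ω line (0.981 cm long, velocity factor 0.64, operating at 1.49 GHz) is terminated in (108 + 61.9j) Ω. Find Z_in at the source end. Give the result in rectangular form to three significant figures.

Z_in ≈ 155 − j26 Ω

λ = v/f = 0.64·c / 1.49 GHz = 0.129 m
βl = 2π·l/λ = 2π × 0.0761 = 27.4°
tan(βl) = tan(27.4°) = 0.518
Z_in = Z_0·(Z_L + jZ_0·tanβl)/(Z_0 + jZ_L·tanβl)
     = 75·(108 + j101)/(42.9 + j56)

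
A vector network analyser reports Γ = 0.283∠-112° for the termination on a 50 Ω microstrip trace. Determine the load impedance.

Z_L ≈ 35.6 − j20.3 Ω

Z_L = Z_0·(1 + Γ)/(1 − Γ) = 50·(0.894 − j0.262)/(1.11 + j0.262)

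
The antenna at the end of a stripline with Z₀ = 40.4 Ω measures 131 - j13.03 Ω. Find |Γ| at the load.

|Γ| ≈ 0.532

Γ = (Z_L − Z_0)/(Z_L + Z_0) = (90.6 − j13.03)/(171.4 − j13.03)
|Γ| = 91.5/172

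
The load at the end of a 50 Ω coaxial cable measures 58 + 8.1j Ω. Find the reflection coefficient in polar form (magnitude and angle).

Γ ≈ 0.105 ∠ 41.1°

Γ = (Z_L − Z_0)/(Z_L + Z_0) = (8 + j8.1)/(108 + j8.1)
|Γ| = 11.4/108 = 0.105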